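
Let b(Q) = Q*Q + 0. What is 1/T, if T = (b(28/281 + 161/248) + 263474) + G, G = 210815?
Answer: 4856417344/2303348048942641 ≈ 2.1084e-6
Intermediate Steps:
b(Q) = Q² (b(Q) = Q² + 0 = Q²)
T = 2303348048942641/4856417344 (T = ((28/281 + 161/248)² + 263474) + 210815 = ((52185/69688)² + 263474) + 210815 = (2723274225/4856417344 + 263474) + 210815 = 1279542426567281/4856417344 + 210815 = 2303348048942641/4856417344 ≈ 4.7429e+5)
1/T = 1/(2303348048942641/4856417344) = 4856417344/2303348048942641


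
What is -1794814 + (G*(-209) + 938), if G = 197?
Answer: -1835049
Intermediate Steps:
-1794814 + (G*(-209) + 938) = -1794814 + (197*(-209) + 938) = -1794814 + (-41173 + 938) = -1794814 - 40235 = -1835049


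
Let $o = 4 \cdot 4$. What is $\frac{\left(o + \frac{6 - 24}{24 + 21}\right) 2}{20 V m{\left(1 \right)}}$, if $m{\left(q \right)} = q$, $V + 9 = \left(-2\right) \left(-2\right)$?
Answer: $- \frac{39}{125} \approx -0.312$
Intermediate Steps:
$o = 16$
$V = -5$ ($V = -9 - -4 = -9 + 4 = -5$)
$\frac{\left(o + \frac{6 - 24}{24 + 21}\right) 2}{20 V m{\left(1 \right)}} = \frac{\left(16 + \frac{6 - 24}{24 + 21}\right) 2}{20 \left(-5\right) 1} = \frac{\left(16 - \frac{18}{45}\right) 2}{\left(-100\right) 1} = \frac{\left(16 - \frac{2}{5}\right) 2}{-100} = \left(16 - \frac{2}{5}\right) 2 \left(- \frac{1}{100}\right) = \frac{78}{5} \cdot 2 \left(- \frac{1}{100}\right) = \frac{156}{5} \left(- \frac{1}{100}\right) = - \frac{39}{125}$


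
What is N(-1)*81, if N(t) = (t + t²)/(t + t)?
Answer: 0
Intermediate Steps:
N(t) = (t + t²)/(2*t) (N(t) = (t + t²)/((2*t)) = (t + t²)*(1/(2*t)) = (t + t²)/(2*t))
N(-1)*81 = (½ + (½)*(-1))*81 = (½ - ½)*81 = 0*81 = 0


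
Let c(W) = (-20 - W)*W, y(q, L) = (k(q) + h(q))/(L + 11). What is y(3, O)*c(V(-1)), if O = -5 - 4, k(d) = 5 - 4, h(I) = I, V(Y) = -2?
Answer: 72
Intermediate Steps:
k(d) = 1
O = -9
y(q, L) = (1 + q)/(11 + L) (y(q, L) = (1 + q)/(L + 11) = (1 + q)/(11 + L))
c(W) = W*(-20 - W)
y(3, O)*c(V(-1)) = ((1 + 3)/(11 - 9))*(-1*(-2)*(20 - 2)) = (4/2)*(-1*(-2)*18) = ((½)*4)*36 = 2*36 = 72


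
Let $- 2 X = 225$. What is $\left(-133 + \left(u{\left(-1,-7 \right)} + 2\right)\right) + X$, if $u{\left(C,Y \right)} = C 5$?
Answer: $- \frac{497}{2} \approx -248.5$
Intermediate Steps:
$u{\left(C,Y \right)} = 5 C$
$X = - \frac{225}{2}$ ($X = \left(- \frac{1}{2}\right) 225 = - \frac{225}{2} \approx -112.5$)
$\left(-133 + \left(u{\left(-1,-7 \right)} + 2\right)\right) + X = \left(-133 + \left(5 \left(-1\right) + 2\right)\right) - \frac{225}{2} = \left(-133 + \left(-5 + 2\right)\right) - \frac{225}{2} = \left(-133 - 3\right) - \frac{225}{2} = -136 - \frac{225}{2} = - \frac{497}{2}$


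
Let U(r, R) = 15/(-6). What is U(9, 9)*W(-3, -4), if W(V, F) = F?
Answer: 10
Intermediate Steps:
U(r, R) = -5/2 (U(r, R) = 15*(-1/6) = -5/2)
U(9, 9)*W(-3, -4) = -5/2*(-4) = 10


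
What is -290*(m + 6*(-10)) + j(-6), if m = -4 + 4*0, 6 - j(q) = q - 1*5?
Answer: 18577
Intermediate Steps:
j(q) = 11 - q (j(q) = 6 - (q - 1*5) = 6 - (q - 5) = 6 - (-5 + q) = 6 + (5 - q) = 11 - q)
m = -4 (m = -4 + 0 = -4)
-290*(m + 6*(-10)) + j(-6) = -290*(-4 + 6*(-10)) + (11 - 1*(-6)) = -290*(-4 - 60) + (11 + 6) = -290*(-64) + 17 = 18560 + 17 = 18577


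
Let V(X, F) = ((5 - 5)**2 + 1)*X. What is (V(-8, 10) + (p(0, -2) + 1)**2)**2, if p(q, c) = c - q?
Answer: 49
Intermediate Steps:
V(X, F) = X (V(X, F) = (0**2 + 1)*X = (0 + 1)*X = 1*X = X)
(V(-8, 10) + (p(0, -2) + 1)**2)**2 = (-8 + ((-2 - 1*0) + 1)**2)**2 = (-8 + ((-2 + 0) + 1)**2)**2 = (-8 + (-2 + 1)**2)**2 = (-8 + (-1)**2)**2 = (-8 + 1)**2 = (-7)**2 = 49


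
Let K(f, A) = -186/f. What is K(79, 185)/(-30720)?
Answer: 31/404480 ≈ 7.6642e-5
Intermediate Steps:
K(79, 185)/(-30720) = -186/79/(-30720) = -186*1/79*(-1/30720) = -186/79*(-1/30720) = 31/404480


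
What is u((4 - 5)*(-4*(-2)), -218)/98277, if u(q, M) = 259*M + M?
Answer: -56680/98277 ≈ -0.57674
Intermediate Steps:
u(q, M) = 260*M
u((4 - 5)*(-4*(-2)), -218)/98277 = (260*(-218))/98277 = -56680*1/98277 = -56680/98277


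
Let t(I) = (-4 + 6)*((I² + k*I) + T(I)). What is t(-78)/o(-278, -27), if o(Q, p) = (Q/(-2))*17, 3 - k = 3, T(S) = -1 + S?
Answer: 12010/2363 ≈ 5.0825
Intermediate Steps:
k = 0 (k = 3 - 1*3 = 3 - 3 = 0)
t(I) = -2 + 2*I + 2*I² (t(I) = (-4 + 6)*((I² + 0*I) + (-1 + I)) = 2*((I² + 0) + (-1 + I)) = 2*(I² + (-1 + I)) = 2*(-1 + I + I²) = -2 + 2*I + 2*I²)
o(Q, p) = -17*Q/2 (o(Q, p) = (Q*(-½))*17 = -Q/2*17 = -17*Q/2)
t(-78)/o(-278, -27) = (-2 + 2*(-78) + 2*(-78)²)/((-17/2*(-278))) = (-2 - 156 + 2*6084)/2363 = (-2 - 156 + 12168)*(1/2363) = 12010*(1/2363) = 12010/2363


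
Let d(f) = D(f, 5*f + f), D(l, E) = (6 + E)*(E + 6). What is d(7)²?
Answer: 5308416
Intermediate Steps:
D(l, E) = (6 + E)² (D(l, E) = (6 + E)*(6 + E) = (6 + E)²)
d(f) = (6 + 6*f)² (d(f) = (6 + (5*f + f))² = (6 + 6*f)²)
d(7)² = (36*(1 + 7)²)² = (36*8²)² = (36*64)² = 2304² = 5308416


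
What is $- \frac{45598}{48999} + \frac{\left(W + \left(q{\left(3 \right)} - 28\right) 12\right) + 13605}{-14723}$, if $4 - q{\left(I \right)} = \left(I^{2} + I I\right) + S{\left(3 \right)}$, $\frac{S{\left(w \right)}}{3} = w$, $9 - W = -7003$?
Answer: $- \frac{1651564349}{721412277} \approx -2.2893$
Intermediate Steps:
$W = 7012$ ($W = 9 - -7003 = 9 + 7003 = 7012$)
$S{\left(w \right)} = 3 w$
$q{\left(I \right)} = -5 - 2 I^{2}$ ($q{\left(I \right)} = 4 - \left(\left(I^{2} + I I\right) + 3 \cdot 3\right) = 4 - \left(\left(I^{2} + I^{2}\right) + 9\right) = 4 - \left(2 I^{2} + 9\right) = 4 - \left(9 + 2 I^{2}\right) = -5 - 2 I^{2}$)
$- \frac{45598}{48999} + \frac{\left(W + \left(q{\left(3 \right)} - 28\right) 12\right) + 13605}{-14723} = - \frac{45598}{48999} + \frac{\left(7012 + \left(\left(-5 - 2 \cdot 3^{2}\right) - 28\right) 12\right) + 13605}{-14723} = \left(-45598\right) \frac{1}{48999} + \left(\left(7012 + \left(\left(-5 - 18\right) - 28\right) 12\right) + 13605\right) \left(- \frac{1}{14723}\right) = - \frac{45598}{48999} + \left(\left(7012 + \left(\left(-5 - 18\right) - 28\right) 12\right) + 13605\right) \left(- \frac{1}{14723}\right) = - \frac{45598}{48999} + \left(\left(7012 + \left(-23 - 28\right) 12\right) + 13605\right) \left(- \frac{1}{14723}\right) = - \frac{45598}{48999} + \left(\left(7012 - 612\right) + 13605\right) \left(- \frac{1}{14723}\right) = - \frac{45598}{48999} + \left(6400 + 13605\right) \left(- \frac{1}{14723}\right) = - \frac{45598}{48999} + 20005 \left(- \frac{1}{14723}\right) = - \frac{45598}{48999} - \frac{20005}{14723} = - \frac{1651564349}{721412277}$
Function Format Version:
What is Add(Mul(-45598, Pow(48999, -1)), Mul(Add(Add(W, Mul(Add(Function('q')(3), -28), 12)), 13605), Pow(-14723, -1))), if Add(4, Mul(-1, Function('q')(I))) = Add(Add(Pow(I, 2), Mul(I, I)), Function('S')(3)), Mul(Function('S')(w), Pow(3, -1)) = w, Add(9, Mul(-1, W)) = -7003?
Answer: Rational(-1651564349, 721412277) ≈ -2.2893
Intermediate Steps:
W = 7012 (W = Add(9, Mul(-1, -7003)) = Add(9, 7003) = 7012)
Function('S')(w) = Mul(3, w)
Function('q')(I) = Add(-5, Mul(-2, Pow(I, 2))) (Function('q')(I) = Add(4, Mul(-1, Add(Add(Pow(I, 2), Mul(I, I)), Mul(3, 3)))) = Add(4, Mul(-1, Add(Add(Pow(I, 2), Pow(I, 2)), 9))) = Add(4, Mul(-1, Add(Mul(2, Pow(I, 2)), 9))) = Add(4, Mul(-1, Add(9, Mul(2, Pow(I, 2))))) = Add(4, Add(-9, Mul(-2, Pow(I, 2)))) = Add(-5, Mul(-2, Pow(I, 2))))
Add(Mul(-45598, Pow(48999, -1)), Mul(Add(Add(W, Mul(Add(Function('q')(3), -28), 12)), 13605), Pow(-14723, -1))) = Add(Mul(-45598, Pow(48999, -1)), Mul(Add(Add(7012, Mul(Add(Add(-5, Mul(-2, Pow(3, 2))), -28), 12)), 13605), Pow(-14723, -1))) = Add(Mul(-45598, Rational(1, 48999)), Mul(Add(Add(7012, Mul(Add(Add(-5, Mul(-2, 9)), -28), 12)), 13605), Rational(-1, 14723))) = Add(Rational(-45598, 48999), Mul(Add(Add(7012, Mul(Add(Add(-5, -18), -28), 12)), 13605), Rational(-1, 14723))) = Add(Rational(-45598, 48999), Mul(Add(Add(7012, Mul(Add(-23, -28), 12)), 13605), Rational(-1, 14723))) = Add(Rational(-45598, 48999), Mul(Add(Add(7012, Mul(-51, 12)), 13605), Rational(-1, 14723))) = Add(Rational(-45598, 48999), Mul(Add(Add(7012, -612), 13605), Rational(-1, 14723))) = Add(Rational(-45598, 48999), Mul(Add(6400, 13605), Rational(-1, 14723))) = Add(Rational(-45598, 48999), Mul(20005, Rational(-1, 14723))) = Add(Rational(-45598, 48999), Rational(-20005, 14723)) = Rational(-1651564349, 721412277)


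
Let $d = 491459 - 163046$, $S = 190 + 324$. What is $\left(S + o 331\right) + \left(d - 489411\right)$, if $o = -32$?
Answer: $-171076$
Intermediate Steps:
$S = 514$
$d = 328413$
$\left(S + o 331\right) + \left(d - 489411\right) = \left(514 - 10592\right) + \left(328413 - 489411\right) = \left(514 - 10592\right) - 160998 = -10078 - 160998 = -171076$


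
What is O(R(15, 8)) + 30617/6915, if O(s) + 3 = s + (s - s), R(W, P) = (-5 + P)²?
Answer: 72107/6915 ≈ 10.428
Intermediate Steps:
O(s) = -3 + s (O(s) = -3 + (s + (s - s)) = -3 + (s + 0) = -3 + s)
O(R(15, 8)) + 30617/6915 = (-3 + (-5 + 8)²) + 30617/6915 = (-3 + 3²) + 30617*(1/6915) = (-3 + 9) + 30617/6915 = 6 + 30617/6915 = 72107/6915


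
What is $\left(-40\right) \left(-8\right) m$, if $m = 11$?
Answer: $3520$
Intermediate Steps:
$\left(-40\right) \left(-8\right) m = \left(-40\right) \left(-8\right) 11 = 320 \cdot 11 = 3520$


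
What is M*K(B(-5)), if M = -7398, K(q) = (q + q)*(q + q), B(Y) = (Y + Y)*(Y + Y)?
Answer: -295920000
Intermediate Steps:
B(Y) = 4*Y² (B(Y) = (2*Y)*(2*Y) = 4*Y²)
K(q) = 4*q² (K(q) = (2*q)*(2*q) = 4*q²)
M*K(B(-5)) = -29592*(4*(-5)²)² = -29592*(4*25)² = -29592*100² = -29592*10000 = -7398*40000 = -295920000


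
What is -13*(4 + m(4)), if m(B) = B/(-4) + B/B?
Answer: -52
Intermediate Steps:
m(B) = 1 - B/4 (m(B) = B*(-¼) + 1 = -B/4 + 1 = 1 - B/4)
-13*(4 + m(4)) = -13*(4 + (1 - ¼*4)) = -13*(4 + (1 - 1)) = -13*(4 + 0) = -13*4 = -52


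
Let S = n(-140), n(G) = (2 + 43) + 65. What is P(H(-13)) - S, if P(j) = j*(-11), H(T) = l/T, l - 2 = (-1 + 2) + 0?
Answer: -1397/13 ≈ -107.46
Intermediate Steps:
l = 3 (l = 2 + ((-1 + 2) + 0) = 2 + (1 + 0) = 2 + 1 = 3)
H(T) = 3/T
n(G) = 110 (n(G) = 45 + 65 = 110)
P(j) = -11*j
S = 110
P(H(-13)) - S = -33/(-13) - 1*110 = -33*(-1)/13 - 110 = -11*(-3/13) - 110 = 33/13 - 110 = -1397/13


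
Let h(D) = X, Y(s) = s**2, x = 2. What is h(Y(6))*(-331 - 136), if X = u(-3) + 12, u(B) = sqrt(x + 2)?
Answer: -6538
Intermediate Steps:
u(B) = 2 (u(B) = sqrt(2 + 2) = sqrt(4) = 2)
X = 14 (X = 2 + 12 = 14)
h(D) = 14
h(Y(6))*(-331 - 136) = 14*(-331 - 136) = 14*(-467) = -6538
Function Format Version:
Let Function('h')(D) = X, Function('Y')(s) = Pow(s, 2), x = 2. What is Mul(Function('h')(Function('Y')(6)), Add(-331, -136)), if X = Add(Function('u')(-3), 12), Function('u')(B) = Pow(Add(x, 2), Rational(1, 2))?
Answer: -6538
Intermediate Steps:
Function('u')(B) = 2 (Function('u')(B) = Pow(Add(2, 2), Rational(1, 2)) = Pow(4, Rational(1, 2)) = 2)
X = 14 (X = Add(2, 12) = 14)
Function('h')(D) = 14
Mul(Function('h')(Function('Y')(6)), Add(-331, -136)) = Mul(14, Add(-331, -136)) = Mul(14, -467) = -6538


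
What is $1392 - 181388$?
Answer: $-179996$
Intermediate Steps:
$1392 - 181388 = -179996$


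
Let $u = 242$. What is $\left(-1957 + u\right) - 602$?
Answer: $-2317$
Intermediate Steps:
$\left(-1957 + u\right) - 602 = \left(-1957 + 242\right) - 602 = -1715 - 602 = -2317$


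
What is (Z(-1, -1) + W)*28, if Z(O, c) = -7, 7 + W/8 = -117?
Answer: -27972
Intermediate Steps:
W = -992 (W = -56 + 8*(-117) = -56 - 936 = -992)
(Z(-1, -1) + W)*28 = (-7 - 992)*28 = -999*28 = -27972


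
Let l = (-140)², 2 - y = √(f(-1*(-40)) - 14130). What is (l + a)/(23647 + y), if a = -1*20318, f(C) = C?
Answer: -16979982/559289291 - 718*I*√14090/559289291 ≈ -0.03036 - 0.00015239*I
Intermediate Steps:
y = 2 - I*√14090 (y = 2 - √(-1*(-40) - 14130) = 2 - √(40 - 14130) = 2 - √(-14090) = 2 - I*√14090 ≈ 2.0 - 118.7*I)
l = 19600
a = -20318
(l + a)/(23647 + y) = (19600 - 20318)/(23647 + (2 - I*√14090)) = -718/(23649 - I*√14090)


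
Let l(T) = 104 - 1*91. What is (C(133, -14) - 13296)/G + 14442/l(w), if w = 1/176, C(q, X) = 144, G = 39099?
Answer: 188165594/169429 ≈ 1110.6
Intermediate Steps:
w = 1/176 ≈ 0.0056818
l(T) = 13 (l(T) = 104 - 91 = 13)
(C(133, -14) - 13296)/G + 14442/l(w) = (144 - 13296)/39099 + 14442/13 = -13152*1/39099 + 14442*(1/13) = -4384/13033 + 14442/13 = 188165594/169429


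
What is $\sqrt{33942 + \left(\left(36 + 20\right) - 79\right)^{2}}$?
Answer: $\sqrt{34471} \approx 185.66$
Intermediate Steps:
$\sqrt{33942 + \left(\left(36 + 20\right) - 79\right)^{2}} = \sqrt{33942 + \left(56 - 79\right)^{2}} = \sqrt{33942 + \left(-23\right)^{2}} = \sqrt{33942 + 529} = \sqrt{34471}$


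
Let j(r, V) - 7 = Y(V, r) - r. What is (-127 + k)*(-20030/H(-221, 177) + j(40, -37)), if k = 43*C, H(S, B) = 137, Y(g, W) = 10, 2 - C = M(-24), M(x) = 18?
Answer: 18892515/137 ≈ 1.3790e+5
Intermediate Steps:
C = -16 (C = 2 - 1*18 = 2 - 18 = -16)
k = -688 (k = 43*(-16) = -688)
j(r, V) = 17 - r (j(r, V) = 7 + (10 - r) = 17 - r)
(-127 + k)*(-20030/H(-221, 177) + j(40, -37)) = (-127 - 688)*(-20030/137 + (17 - 1*40)) = -815*(-20030*1/137 + (17 - 40)) = -815*(-20030/137 - 23) = -815*(-23181/137) = 18892515/137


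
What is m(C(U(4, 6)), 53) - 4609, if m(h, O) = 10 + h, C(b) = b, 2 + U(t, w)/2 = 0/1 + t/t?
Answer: -4601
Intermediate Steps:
U(t, w) = -2 (U(t, w) = -4 + 2*(0/1 + t/t) = -4 + 2*(0*1 + 1) = -4 + 2*(0 + 1) = -4 + 2*1 = -4 + 2 = -2)
m(C(U(4, 6)), 53) - 4609 = (10 - 2) - 4609 = 8 - 4609 = -4601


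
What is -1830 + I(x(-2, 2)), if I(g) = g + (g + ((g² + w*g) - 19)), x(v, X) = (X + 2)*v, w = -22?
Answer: -1625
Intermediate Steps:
x(v, X) = v*(2 + X) (x(v, X) = (2 + X)*v = v*(2 + X))
I(g) = -19 + g² - 20*g (I(g) = g + (g + ((g² - 22*g) - 19)) = g + (g + (-19 + g² - 22*g)) = g + (-19 + g² - 21*g) = -19 + g² - 20*g)
-1830 + I(x(-2, 2)) = -1830 + (-19 + (-2*(2 + 2))² - (-40)*(2 + 2)) = -1830 + (-19 + (-2*4)² - (-40)*4) = -1830 + (-19 + (-8)² - 20*(-8)) = -1830 + (-19 + 64 + 160) = -1830 + 205 = -1625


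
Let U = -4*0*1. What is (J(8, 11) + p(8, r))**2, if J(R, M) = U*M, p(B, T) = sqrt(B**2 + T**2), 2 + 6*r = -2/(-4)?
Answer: 1025/16 ≈ 64.063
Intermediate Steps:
r = -1/4 (r = -1/3 + (-2/(-4))/6 = -1/3 + (-2*(-1/4))/6 = -1/3 + (1/6)*(1/2) = -1/3 + 1/12 = -1/4 ≈ -0.25000)
U = 0 (U = 0*1 = 0)
J(R, M) = 0 (J(R, M) = 0*M = 0)
(J(8, 11) + p(8, r))**2 = (0 + sqrt(8**2 + (-1/4)**2))**2 = (0 + sqrt(64 + 1/16))**2 = (0 + sqrt(1025/16))**2 = (0 + 5*sqrt(41)/4)**2 = (5*sqrt(41)/4)**2 = 1025/16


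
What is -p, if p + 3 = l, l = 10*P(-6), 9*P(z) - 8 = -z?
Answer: -113/9 ≈ -12.556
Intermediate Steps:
P(z) = 8/9 - z/9 (P(z) = 8/9 + (-z)/9 = 8/9 - z/9)
l = 140/9 (l = 10*(8/9 - ⅑*(-6)) = 10*(8/9 + ⅔) = 10*(14/9) = 140/9 ≈ 15.556)
p = 113/9 (p = -3 + 140/9 = 113/9 ≈ 12.556)
-p = -1*113/9 = -113/9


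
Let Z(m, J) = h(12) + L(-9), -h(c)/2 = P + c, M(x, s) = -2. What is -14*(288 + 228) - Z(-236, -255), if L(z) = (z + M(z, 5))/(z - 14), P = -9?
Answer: -166025/23 ≈ -7218.5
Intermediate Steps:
L(z) = (-2 + z)/(-14 + z) (L(z) = (z - 2)/(z - 14) = (-2 + z)/(-14 + z))
h(c) = 18 - 2*c (h(c) = -2*(-9 + c) = 18 - 2*c)
Z(m, J) = -127/23 (Z(m, J) = (18 - 2*12) + (-2 - 9)/(-14 - 9) = (18 - 24) - 11/(-23) = -6 - 1/23*(-11) = -6 + 11/23 = -127/23)
-14*(288 + 228) - Z(-236, -255) = -14*(288 + 228) - 1*(-127/23) = -14*516 + 127/23 = -7224 + 127/23 = -166025/23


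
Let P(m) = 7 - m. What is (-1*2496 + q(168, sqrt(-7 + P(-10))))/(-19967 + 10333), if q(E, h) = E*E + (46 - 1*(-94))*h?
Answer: -12864/4817 - 70*sqrt(10)/4817 ≈ -2.7165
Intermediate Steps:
q(E, h) = E**2 + 140*h (q(E, h) = E**2 + (46 + 94)*h = E**2 + 140*h)
(-1*2496 + q(168, sqrt(-7 + P(-10))))/(-19967 + 10333) = (-1*2496 + (168**2 + 140*sqrt(-7 + (7 - 1*(-10)))))/(-19967 + 10333) = (-2496 + (28224 + 140*sqrt(-7 + (7 + 10))))/(-9634) = (-2496 + (28224 + 140*sqrt(-7 + 17)))*(-1/9634) = (-2496 + (28224 + 140*sqrt(10)))*(-1/9634) = (25728 + 140*sqrt(10))*(-1/9634) = -12864/4817 - 70*sqrt(10)/4817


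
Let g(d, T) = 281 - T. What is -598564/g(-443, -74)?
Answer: -598564/355 ≈ -1686.1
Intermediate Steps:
-598564/g(-443, -74) = -598564/(281 - 1*(-74)) = -598564/(281 + 74) = -598564/355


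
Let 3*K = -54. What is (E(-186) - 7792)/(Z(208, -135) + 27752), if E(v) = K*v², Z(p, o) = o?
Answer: -630520/27617 ≈ -22.831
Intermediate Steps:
K = -18 (K = (⅓)*(-54) = -18)
E(v) = -18*v²
(E(-186) - 7792)/(Z(208, -135) + 27752) = (-18*(-186)² - 7792)/(-135 + 27752) = (-18*34596 - 7792)/27617 = (-622728 - 7792)*(1/27617) = -630520*1/27617 = -630520/27617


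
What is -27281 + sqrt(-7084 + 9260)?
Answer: -27281 + 8*sqrt(34) ≈ -27234.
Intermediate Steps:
-27281 + sqrt(-7084 + 9260) = -27281 + sqrt(2176) = -27281 + 8*sqrt(34)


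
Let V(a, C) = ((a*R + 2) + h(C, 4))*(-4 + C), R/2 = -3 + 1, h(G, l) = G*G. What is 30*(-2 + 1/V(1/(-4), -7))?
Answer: -17175/286 ≈ -60.052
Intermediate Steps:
h(G, l) = G**2
R = -4 (R = 2*(-3 + 1) = 2*(-2) = -4)
V(a, C) = (-4 + C)*(2 + C**2 - 4*a) (V(a, C) = ((a*(-4) + 2) + C**2)*(-4 + C) = ((-4*a + 2) + C**2)*(-4 + C) = ((2 - 4*a) + C**2)*(-4 + C) = (2 + C**2 - 4*a)*(-4 + C) = (-4 + C)*(2 + C**2 - 4*a))
30*(-2 + 1/V(1/(-4), -7)) = 30*(-2 + 1/(-8 + (-7)**3 - 4*(-7)**2 + 2*(-7) + 16/(-4) - 4*(-7)/(-4))) = 30*(-2 + 1/(-8 - 343 - 4*49 - 14 + 16*(-1/4) - 4*(-7)*(-1/4))) = 30*(-2 + 1/(-8 - 343 - 196 - 14 - 4 - 7)) = 30*(-2 + 1/(-572)) = 30*(-2 - 1/572) = 30*(-1145/572) = -17175/286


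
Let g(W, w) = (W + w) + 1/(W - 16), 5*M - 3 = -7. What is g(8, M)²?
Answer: 80089/1600 ≈ 50.056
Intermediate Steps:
M = -⅘ (M = ⅗ + (⅕)*(-7) = ⅗ - 7/5 = -⅘ ≈ -0.80000)
g(W, w) = W + w + 1/(-16 + W) (g(W, w) = (W + w) + 1/(-16 + W) = W + w + 1/(-16 + W))
g(8, M)² = ((1 + 8² - 16*8 - 16*(-⅘) + 8*(-⅘))/(-16 + 8))² = ((1 + 64 - 128 + 64/5 - 32/5)/(-8))² = (-⅛*(-283/5))² = (283/40)² = 80089/1600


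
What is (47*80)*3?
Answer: 11280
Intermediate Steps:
(47*80)*3 = 3760*3 = 11280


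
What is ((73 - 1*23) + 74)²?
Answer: 15376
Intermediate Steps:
((73 - 1*23) + 74)² = ((73 - 23) + 74)² = (50 + 74)² = 124² = 15376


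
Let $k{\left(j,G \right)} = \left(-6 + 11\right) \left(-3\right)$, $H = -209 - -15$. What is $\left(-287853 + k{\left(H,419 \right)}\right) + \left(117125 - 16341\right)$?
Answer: $-187084$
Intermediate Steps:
$H = -194$ ($H = -209 + 15 = -194$)
$k{\left(j,G \right)} = -15$ ($k{\left(j,G \right)} = 5 \left(-3\right) = -15$)
$\left(-287853 + k{\left(H,419 \right)}\right) + \left(117125 - 16341\right) = \left(-287853 - 15\right) + \left(117125 - 16341\right) = -287868 + \left(117125 - 16341\right) = -287868 + 100784 = -187084$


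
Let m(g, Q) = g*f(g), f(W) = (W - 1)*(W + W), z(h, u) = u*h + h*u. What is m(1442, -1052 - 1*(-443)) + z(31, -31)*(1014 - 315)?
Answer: 5991383570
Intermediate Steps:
z(h, u) = 2*h*u (z(h, u) = h*u + h*u = 2*h*u)
f(W) = 2*W*(-1 + W) (f(W) = (-1 + W)*(2*W) = 2*W*(-1 + W))
m(g, Q) = 2*g²*(-1 + g) (m(g, Q) = g*(2*g*(-1 + g)) = 2*g²*(-1 + g))
m(1442, -1052 - 1*(-443)) + z(31, -31)*(1014 - 315) = 2*1442²*(-1 + 1442) + (2*31*(-31))*(1014 - 315) = 2*2079364*1441 - 1922*699 = 5992727048 - 1343478 = 5991383570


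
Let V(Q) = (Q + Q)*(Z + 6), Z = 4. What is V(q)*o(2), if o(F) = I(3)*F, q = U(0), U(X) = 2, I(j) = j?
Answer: 240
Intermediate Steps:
q = 2
o(F) = 3*F
V(Q) = 20*Q (V(Q) = (Q + Q)*(4 + 6) = (2*Q)*10 = 20*Q)
V(q)*o(2) = (20*2)*(3*2) = 40*6 = 240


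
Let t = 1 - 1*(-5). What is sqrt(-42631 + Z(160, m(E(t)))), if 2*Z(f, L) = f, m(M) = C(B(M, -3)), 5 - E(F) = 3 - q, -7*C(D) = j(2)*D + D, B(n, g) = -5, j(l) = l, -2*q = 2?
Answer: I*sqrt(42551) ≈ 206.28*I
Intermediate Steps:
q = -1 (q = -1/2*2 = -1)
t = 6 (t = 1 + 5 = 6)
C(D) = -3*D/7 (C(D) = -(2*D + D)/7 = -3*D/7)
E(F) = 1 (E(F) = 5 - (3 - 1*(-1)) = 5 - (3 + 1) = 5 - 1*4 = 5 - 4 = 1)
m(M) = 15/7 (m(M) = -3/7*(-5) = 15/7)
Z(f, L) = f/2
sqrt(-42631 + Z(160, m(E(t)))) = sqrt(-42631 + (1/2)*160) = sqrt(-42631 + 80) = sqrt(-42551) = I*sqrt(42551)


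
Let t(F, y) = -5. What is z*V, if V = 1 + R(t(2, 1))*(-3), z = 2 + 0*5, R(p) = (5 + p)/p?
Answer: 2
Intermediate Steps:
R(p) = (5 + p)/p
z = 2 (z = 2 + 0 = 2)
V = 1 (V = 1 + ((5 - 5)/(-5))*(-3) = 1 - ⅕*0*(-3) = 1 + 0*(-3) = 1 + 0 = 1)
z*V = 2*1 = 2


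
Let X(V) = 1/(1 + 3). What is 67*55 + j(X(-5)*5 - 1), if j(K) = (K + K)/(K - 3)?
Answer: 40533/11 ≈ 3684.8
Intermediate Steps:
X(V) = ¼ (X(V) = 1/4 = ¼)
j(K) = 2*K/(-3 + K) (j(K) = (2*K)/(-3 + K) = 2*K/(-3 + K))
67*55 + j(X(-5)*5 - 1) = 67*55 + 2*((¼)*5 - 1)/(-3 + ((¼)*5 - 1)) = 3685 + 2*(5/4 - 1)/(-3 + (5/4 - 1)) = 3685 + 2*(¼)/(-3 + ¼) = 3685 + 2*(¼)/(-11/4) = 3685 + 2*(¼)*(-4/11) = 3685 - 2/11 = 40533/11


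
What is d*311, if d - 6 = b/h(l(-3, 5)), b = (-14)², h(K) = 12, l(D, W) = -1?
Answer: 20837/3 ≈ 6945.7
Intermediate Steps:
b = 196
d = 67/3 (d = 6 + 196/12 = 6 + 196*(1/12) = 6 + 49/3 = 67/3 ≈ 22.333)
d*311 = (67/3)*311 = 20837/3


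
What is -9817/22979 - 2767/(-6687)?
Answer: -2063386/153660573 ≈ -0.013428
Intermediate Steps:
-9817/22979 - 2767/(-6687) = -9817*1/22979 - 2767*(-1/6687) = -9817/22979 + 2767/6687 = -2063386/153660573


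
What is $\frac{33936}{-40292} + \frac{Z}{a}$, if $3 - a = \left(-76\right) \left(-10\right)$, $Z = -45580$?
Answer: $\frac{64672136}{1089323} \approx 59.369$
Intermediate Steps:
$a = -757$ ($a = 3 - \left(-76\right) \left(-10\right) = 3 - 760 = -757$)
$\frac{33936}{-40292} + \frac{Z}{a} = \frac{33936}{-40292} - \frac{45580}{-757} = 33936 \left(- \frac{1}{40292}\right) - - \frac{45580}{757} = - \frac{1212}{1439} + \frac{45580}{757} = \frac{64672136}{1089323}$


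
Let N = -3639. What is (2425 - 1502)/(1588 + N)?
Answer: -923/2051 ≈ -0.45002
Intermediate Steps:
(2425 - 1502)/(1588 + N) = (2425 - 1502)/(1588 - 3639) = 923/(-2051) = 923*(-1/2051) = -923/2051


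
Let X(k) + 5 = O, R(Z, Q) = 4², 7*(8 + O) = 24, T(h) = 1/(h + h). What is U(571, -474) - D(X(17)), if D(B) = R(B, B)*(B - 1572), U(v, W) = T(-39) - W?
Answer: 14075405/546 ≈ 25779.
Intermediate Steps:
T(h) = 1/(2*h)
U(v, W) = -1/78 - W (U(v, W) = (½)/(-39) - W = (½)*(-1/39) - W = -1/78 - W)
O = -32/7 (O = -8 + (⅐)*24 = -8 + 24/7 = -32/7 ≈ -4.5714)
R(Z, Q) = 16
X(k) = -67/7 (X(k) = -5 - 32/7 = -67/7)
D(B) = -25152 + 16*B (D(B) = 16*(B - 1572) = 16*(-1572 + B) = -25152 + 16*B)
U(571, -474) - D(X(17)) = (-1/78 - 1*(-474)) - (-25152 + 16*(-67/7)) = (-1/78 + 474) - (-25152 - 1072/7) = 36971/78 - 1*(-177136/7) = 36971/78 + 177136/7 = 14075405/546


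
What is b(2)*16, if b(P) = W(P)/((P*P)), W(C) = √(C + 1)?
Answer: 4*√3 ≈ 6.9282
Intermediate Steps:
W(C) = √(1 + C)
b(P) = √(1 + P)/P² (b(P) = √(1 + P)/((P*P)) = √(1 + P)/(P²) = √(1 + P)/P²)
b(2)*16 = (√(1 + 2)/2²)*16 = (√3/4)*16 = 4*√3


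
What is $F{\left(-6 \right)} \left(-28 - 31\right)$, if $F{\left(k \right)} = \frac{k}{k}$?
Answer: $-59$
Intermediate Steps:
$F{\left(k \right)} = 1$
$F{\left(-6 \right)} \left(-28 - 31\right) = 1 \left(-28 - 31\right) = 1 \left(-59\right) = -59$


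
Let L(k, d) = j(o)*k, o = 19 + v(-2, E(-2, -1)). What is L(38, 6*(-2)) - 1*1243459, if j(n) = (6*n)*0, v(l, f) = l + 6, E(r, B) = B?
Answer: -1243459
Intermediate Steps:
v(l, f) = 6 + l
o = 23 (o = 19 + (6 - 2) = 19 + 4 = 23)
j(n) = 0
L(k, d) = 0 (L(k, d) = 0*k = 0)
L(38, 6*(-2)) - 1*1243459 = 0 - 1*1243459 = 0 - 1243459 = -1243459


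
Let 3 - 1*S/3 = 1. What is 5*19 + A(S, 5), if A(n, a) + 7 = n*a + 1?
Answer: 119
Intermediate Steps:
S = 6 (S = 9 - 3*1 = 9 - 3 = 6)
A(n, a) = -6 + a*n (A(n, a) = -7 + (n*a + 1) = -7 + (a*n + 1) = -7 + (1 + a*n) = -6 + a*n)
5*19 + A(S, 5) = 5*19 + (-6 + 5*6) = 95 + (-6 + 30) = 95 + 24 = 119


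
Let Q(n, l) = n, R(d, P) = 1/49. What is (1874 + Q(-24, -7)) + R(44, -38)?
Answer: 90651/49 ≈ 1850.0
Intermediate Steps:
R(d, P) = 1/49
(1874 + Q(-24, -7)) + R(44, -38) = (1874 - 24) + 1/49 = 1850 + 1/49 = 90651/49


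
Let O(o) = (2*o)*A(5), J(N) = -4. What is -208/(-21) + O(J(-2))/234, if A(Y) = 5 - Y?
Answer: 208/21 ≈ 9.9048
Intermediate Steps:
O(o) = 0 (O(o) = (2*o)*(5 - 1*5) = (2*o)*(5 - 5) = (2*o)*0 = 0)
-208/(-21) + O(J(-2))/234 = -208/(-21) + 0/234 = -208*(-1/21) + 0*(1/234) = 208/21 + 0 = 208/21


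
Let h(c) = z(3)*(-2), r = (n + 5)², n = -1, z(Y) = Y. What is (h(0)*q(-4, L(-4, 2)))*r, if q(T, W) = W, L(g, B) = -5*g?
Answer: -1920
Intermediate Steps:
r = 16 (r = (-1 + 5)² = 4² = 16)
h(c) = -6 (h(c) = 3*(-2) = -6)
(h(0)*q(-4, L(-4, 2)))*r = -(-30)*(-4)*16 = -6*20*16 = -120*16 = -1920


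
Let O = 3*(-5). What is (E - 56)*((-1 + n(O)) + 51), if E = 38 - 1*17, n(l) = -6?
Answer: -1540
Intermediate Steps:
O = -15
E = 21 (E = 38 - 17 = 21)
(E - 56)*((-1 + n(O)) + 51) = (21 - 56)*((-1 - 6) + 51) = -35*(-7 + 51) = -35*44 = -1540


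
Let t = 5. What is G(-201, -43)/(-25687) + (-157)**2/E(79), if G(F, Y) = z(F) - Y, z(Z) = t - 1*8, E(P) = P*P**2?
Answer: 613437303/12664692793 ≈ 0.048437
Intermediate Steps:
E(P) = P**3
z(Z) = -3 (z(Z) = 5 - 1*8 = 5 - 8 = -3)
G(F, Y) = -3 - Y
G(-201, -43)/(-25687) + (-157)**2/E(79) = (-3 - 1*(-43))/(-25687) + (-157)**2/(79**3) = (-3 + 43)*(-1/25687) + 24649/493039 = 40*(-1/25687) + 24649*(1/493039) = -40/25687 + 24649/493039 = 613437303/12664692793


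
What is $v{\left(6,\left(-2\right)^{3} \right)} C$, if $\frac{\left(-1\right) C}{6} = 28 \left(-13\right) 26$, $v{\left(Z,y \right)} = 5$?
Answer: $283920$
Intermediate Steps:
$C = 56784$ ($C = - 6 \cdot 28 \left(-13\right) 26 = - 6 \left(\left(-364\right) 26\right) = \left(-6\right) \left(-9464\right) = 56784$)
$v{\left(6,\left(-2\right)^{3} \right)} C = 5 \cdot 56784 = 283920$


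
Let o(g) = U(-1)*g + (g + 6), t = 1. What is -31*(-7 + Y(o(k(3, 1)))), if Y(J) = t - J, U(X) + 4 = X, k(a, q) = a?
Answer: 0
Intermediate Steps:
U(X) = -4 + X
o(g) = 6 - 4*g (o(g) = (-4 - 1)*g + (g + 6) = -5*g + (6 + g) = 6 - 4*g)
Y(J) = 1 - J
-31*(-7 + Y(o(k(3, 1)))) = -31*(-7 + (1 - (6 - 4*3))) = -31*(-7 + (1 - (6 - 12))) = -31*(-7 + (1 - 1*(-6))) = -31*(-7 + (1 + 6)) = -31*(-7 + 7) = -31*0 = 0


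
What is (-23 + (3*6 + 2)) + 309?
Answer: 306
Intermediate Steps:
(-23 + (3*6 + 2)) + 309 = (-23 + (18 + 2)) + 309 = (-23 + 20) + 309 = -3 + 309 = 306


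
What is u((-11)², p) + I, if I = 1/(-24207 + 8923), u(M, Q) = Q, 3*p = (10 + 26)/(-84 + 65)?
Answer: -183427/290396 ≈ -0.63164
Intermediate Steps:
p = -12/19 (p = ((10 + 26)/(-84 + 65))/3 = (36/(-19))/3 = (36*(-1/19))/3 = (⅓)*(-36/19) = -12/19 ≈ -0.63158)
I = -1/15284 (I = 1/(-15284) = -1/15284 ≈ -6.5428e-5)
u((-11)², p) + I = -12/19 - 1/15284 = -183427/290396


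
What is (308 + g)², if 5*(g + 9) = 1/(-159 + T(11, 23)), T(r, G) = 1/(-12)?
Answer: 8144990647249/91107025 ≈ 89400.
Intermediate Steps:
T(r, G) = -1/12
g = -85917/9545 (g = -9 + 1/(5*(-159 - 1/12)) = -9 + 1/(5*(-1909/12)) = -9 + (⅕)*(-12/1909) = -9 - 12/9545 = -85917/9545 ≈ -9.0013)
(308 + g)² = (308 - 85917/9545)² = (2853943/9545)² = 8144990647249/91107025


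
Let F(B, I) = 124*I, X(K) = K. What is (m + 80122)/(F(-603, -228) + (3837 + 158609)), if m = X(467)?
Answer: 80589/134174 ≈ 0.60063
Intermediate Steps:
m = 467
(m + 80122)/(F(-603, -228) + (3837 + 158609)) = (467 + 80122)/(124*(-228) + (3837 + 158609)) = 80589/(-28272 + 162446) = 80589/134174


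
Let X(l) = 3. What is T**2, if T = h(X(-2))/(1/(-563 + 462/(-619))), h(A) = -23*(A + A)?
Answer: 2319033274820964/383161 ≈ 6.0524e+9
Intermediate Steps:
h(A) = -46*A
T = 48156342/619 (T = (-46*3)/(1/(-563 + 462/(-619))) = -138/(1/(-563 + 462*(-1/619))) = -138/(1/(-563 - 462/619)) = -138/(1/(-348959/619)) = -138/(-619/348959) = -138*(-348959/619) = 48156342/619 ≈ 77797.)
T**2 = (48156342/619)**2 = 2319033274820964/383161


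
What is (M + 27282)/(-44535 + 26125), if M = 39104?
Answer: -33193/9205 ≈ -3.6060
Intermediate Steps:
(M + 27282)/(-44535 + 26125) = (39104 + 27282)/(-44535 + 26125) = 66386/(-18410) = 66386*(-1/18410) = -33193/9205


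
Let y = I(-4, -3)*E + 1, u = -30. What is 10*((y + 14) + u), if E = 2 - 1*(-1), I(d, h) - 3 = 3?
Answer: 30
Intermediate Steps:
I(d, h) = 6 (I(d, h) = 3 + 3 = 6)
E = 3 (E = 2 + 1 = 3)
y = 19 (y = 6*3 + 1 = 18 + 1 = 19)
10*((y + 14) + u) = 10*((19 + 14) - 30) = 10*(33 - 30) = 10*3 = 30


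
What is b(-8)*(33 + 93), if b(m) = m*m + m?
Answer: 7056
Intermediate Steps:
b(m) = m + m**2 (b(m) = m**2 + m = m + m**2)
b(-8)*(33 + 93) = (-8*(1 - 8))*(33 + 93) = -8*(-7)*126 = 56*126 = 7056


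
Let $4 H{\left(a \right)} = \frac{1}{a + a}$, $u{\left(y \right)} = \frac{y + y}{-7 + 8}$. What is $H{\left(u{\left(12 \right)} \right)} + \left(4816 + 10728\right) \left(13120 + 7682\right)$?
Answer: $\frac{62082487297}{192} \approx 3.2335 \cdot 10^{8}$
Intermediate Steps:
$u{\left(y \right)} = 2 y$ ($u{\left(y \right)} = \frac{2 y}{1} = 2 y 1 = 2 y$)
$H{\left(a \right)} = \frac{1}{8 a}$ ($H{\left(a \right)} = \frac{1}{4 \left(a + a\right)} = \frac{1}{4 \cdot 2 a} = \frac{\frac{1}{2} \frac{1}{a}}{4} = \frac{1}{8 a}$)
$H{\left(u{\left(12 \right)} \right)} + \left(4816 + 10728\right) \left(13120 + 7682\right) = \frac{1}{8 \cdot 2 \cdot 12} + \left(4816 + 10728\right) \left(13120 + 7682\right) = \frac{1}{8 \cdot 24} + 15544 \cdot 20802 = \frac{1}{8} \cdot \frac{1}{24} + 323346288 = \frac{1}{192} + 323346288 = \frac{62082487297}{192}$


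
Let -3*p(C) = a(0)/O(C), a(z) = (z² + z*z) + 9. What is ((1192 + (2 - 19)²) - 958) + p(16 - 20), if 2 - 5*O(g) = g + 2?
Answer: 2077/4 ≈ 519.25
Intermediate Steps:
a(z) = 9 + 2*z² (a(z) = (z² + z²) + 9 = 2*z² + 9 = 9 + 2*z²)
O(g) = -g/5 (O(g) = ⅖ - (g + 2)/5 = ⅖ - (2 + g)/5 = ⅖ + (-⅖ - g/5) = -g/5)
p(C) = 15/C (p(C) = -(9 + 2*0²)/(3*((-C/5))) = -(9 + 2*0)*(-5/C)/3 = -(9 + 0)*(-5/C)/3 = -3*(-5/C) = -(-15)/C = 15/C)
((1192 + (2 - 19)²) - 958) + p(16 - 20) = ((1192 + (2 - 19)²) - 958) + 15/(16 - 20) = ((1192 + (-17)²) - 958) + 15/(-4) = ((1192 + 289) - 958) + 15*(-¼) = (1481 - 958) - 15/4 = 523 - 15/4 = 2077/4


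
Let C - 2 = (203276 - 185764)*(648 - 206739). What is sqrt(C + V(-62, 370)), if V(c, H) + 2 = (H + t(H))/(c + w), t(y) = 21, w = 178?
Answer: I*sqrt(12140896640149)/58 ≈ 60076.0*I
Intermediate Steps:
C = -3609065590 (C = 2 + (203276 - 185764)*(648 - 206739) = 2 + 17512*(-206091) = 2 - 3609065592 = -3609065590)
V(c, H) = -2 + (21 + H)/(178 + c) (V(c, H) = -2 + (H + 21)/(c + 178) = -2 + (21 + H)/(178 + c))
sqrt(C + V(-62, 370)) = sqrt(-3609065590 + (-335 + 370 - 2*(-62))/(178 - 62)) = sqrt(-3609065590 + (-335 + 370 + 124)/116) = sqrt(-3609065590 + (1/116)*159) = sqrt(-3609065590 + 159/116) = sqrt(-418651608281/116) = I*sqrt(12140896640149)/58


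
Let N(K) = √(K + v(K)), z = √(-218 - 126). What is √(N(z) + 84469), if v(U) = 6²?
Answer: √(84469 + √2*√(18 + I*√86)) ≈ 290.65 + 0.003*I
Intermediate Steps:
z = 2*I*√86 (z = √(-344) = 2*I*√86 ≈ 18.547*I)
v(U) = 36
N(K) = √(36 + K) (N(K) = √(K + 36) = √(36 + K))
√(N(z) + 84469) = √(√(36 + 2*I*√86) + 84469) = √(84469 + √(36 + 2*I*√86))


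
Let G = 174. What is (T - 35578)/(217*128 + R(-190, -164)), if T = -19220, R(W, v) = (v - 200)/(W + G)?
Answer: -73064/37065 ≈ -1.9712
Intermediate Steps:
R(W, v) = (-200 + v)/(174 + W) (R(W, v) = (v - 200)/(W + 174) = (-200 + v)/(174 + W))
(T - 35578)/(217*128 + R(-190, -164)) = (-19220 - 35578)/(217*128 + (-200 - 164)/(174 - 190)) = -54798/(27776 - 364/(-16)) = -54798/(27776 - 1/16*(-364)) = -54798/(27776 + 91/4) = -54798/111195/4 = -54798*4/111195 = -73064/37065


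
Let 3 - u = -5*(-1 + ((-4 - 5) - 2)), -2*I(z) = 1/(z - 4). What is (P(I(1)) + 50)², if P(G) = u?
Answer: 49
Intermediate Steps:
I(z) = -1/(2*(-4 + z)) (I(z) = -1/(2*(z - 4)) = -1/(2*(-4 + z)))
u = -57 (u = 3 - (-5)*(-1 + ((-4 - 5) - 2)) = 3 - (-5)*(-1 + (-9 - 2)) = 3 - (-5)*(-1 - 11) = 3 - (-5)*(-12) = 3 - 1*60 = 3 - 60 = -57)
P(G) = -57
(P(I(1)) + 50)² = (-57 + 50)² = (-7)² = 49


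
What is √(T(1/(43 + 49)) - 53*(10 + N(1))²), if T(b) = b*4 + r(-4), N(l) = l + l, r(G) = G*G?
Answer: 3*I*√447649/23 ≈ 87.269*I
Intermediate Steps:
r(G) = G²
N(l) = 2*l
T(b) = 16 + 4*b (T(b) = b*4 + (-4)² = 4*b + 16 = 16 + 4*b)
√(T(1/(43 + 49)) - 53*(10 + N(1))²) = √((16 + 4/(43 + 49)) - 53*(10 + 2*1)²) = √((16 + 4/92) - 53*(10 + 2)²) = √((16 + 4*(1/92)) - 53*12²) = √((16 + 1/23) - 53*144) = √(369/23 - 7632) = √(-175167/23) = 3*I*√447649/23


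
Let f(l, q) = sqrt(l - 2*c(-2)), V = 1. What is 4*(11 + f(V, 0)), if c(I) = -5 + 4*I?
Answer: 44 + 12*sqrt(3) ≈ 64.785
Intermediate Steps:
f(l, q) = sqrt(26 + l) (f(l, q) = sqrt(l - 2*(-5 + 4*(-2))) = sqrt(l - 2*(-5 - 8)) = sqrt(l - 2*(-13)) = sqrt(l + 26) = sqrt(26 + l))
4*(11 + f(V, 0)) = 4*(11 + sqrt(26 + 1)) = 4*(11 + sqrt(27)) = 4*(11 + 3*sqrt(3)) = 44 + 12*sqrt(3)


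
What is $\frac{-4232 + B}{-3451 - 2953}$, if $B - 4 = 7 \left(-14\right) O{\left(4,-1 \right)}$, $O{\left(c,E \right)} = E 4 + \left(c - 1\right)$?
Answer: $\frac{2065}{3202} \approx 0.64491$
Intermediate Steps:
$O{\left(c,E \right)} = -1 + c + 4 E$ ($O{\left(c,E \right)} = 4 E + \left(c - 1\right) = 4 E + \left(-1 + c\right) = -1 + c + 4 E$)
$B = 102$ ($B = 4 + 7 \left(-14\right) \left(-1 + 4 + 4 \left(-1\right)\right) = 4 - 98 \left(-1 + 4 - 4\right) = 4 - -98 = 4 + 98 = 102$)
$\frac{-4232 + B}{-3451 - 2953} = \frac{-4232 + 102}{-3451 - 2953} = - \frac{4130}{-6404} = \left(-4130\right) \left(- \frac{1}{6404}\right) = \frac{2065}{3202}$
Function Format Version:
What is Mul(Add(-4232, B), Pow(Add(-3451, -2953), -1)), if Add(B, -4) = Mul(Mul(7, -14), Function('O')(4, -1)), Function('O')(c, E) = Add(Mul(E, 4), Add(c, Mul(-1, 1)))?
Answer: Rational(2065, 3202) ≈ 0.64491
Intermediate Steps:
Function('O')(c, E) = Add(-1, c, Mul(4, E)) (Function('O')(c, E) = Add(Mul(4, E), Add(c, -1)) = Add(Mul(4, E), Add(-1, c)) = Add(-1, c, Mul(4, E)))
B = 102 (B = Add(4, Mul(Mul(7, -14), Add(-1, 4, Mul(4, -1)))) = Add(4, Mul(-98, Add(-1, 4, -4))) = Add(4, Mul(-98, -1)) = Add(4, 98) = 102)
Mul(Add(-4232, B), Pow(Add(-3451, -2953), -1)) = Mul(Add(-4232, 102), Pow(Add(-3451, -2953), -1)) = Mul(-4130, Pow(-6404, -1)) = Mul(-4130, Rational(-1, 6404)) = Rational(2065, 3202)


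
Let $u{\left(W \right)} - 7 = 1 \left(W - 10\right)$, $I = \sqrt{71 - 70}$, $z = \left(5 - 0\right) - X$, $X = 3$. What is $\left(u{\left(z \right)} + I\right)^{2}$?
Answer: $0$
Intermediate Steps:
$z = 2$ ($z = \left(5 - 0\right) - 3 = \left(5 + 0\right) - 3 = 5 - 3 = 2$)
$I = 1$ ($I = \sqrt{1} = 1$)
$u{\left(W \right)} = -3 + W$ ($u{\left(W \right)} = 7 + 1 \left(W - 10\right) = 7 + 1 \left(-10 + W\right) = 7 + \left(-10 + W\right) = -3 + W$)
$\left(u{\left(z \right)} + I\right)^{2} = \left(\left(-3 + 2\right) + 1\right)^{2} = \left(-1 + 1\right)^{2} = 0^{2} = 0$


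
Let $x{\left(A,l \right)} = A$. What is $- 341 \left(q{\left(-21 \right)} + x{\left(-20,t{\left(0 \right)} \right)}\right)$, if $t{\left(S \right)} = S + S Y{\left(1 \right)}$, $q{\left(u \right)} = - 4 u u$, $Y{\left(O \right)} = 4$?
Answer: $608344$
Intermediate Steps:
$q{\left(u \right)} = - 4 u^{2}$
$t{\left(S \right)} = 5 S$ ($t{\left(S \right)} = S + S 4 = S + 4 S = 5 S$)
$- 341 \left(q{\left(-21 \right)} + x{\left(-20,t{\left(0 \right)} \right)}\right) = - 341 \left(- 4 \left(-21\right)^{2} - 20\right) = - 341 \left(\left(-4\right) 441 - 20\right) = - 341 \left(-1764 - 20\right) = \left(-341\right) \left(-1784\right) = 608344$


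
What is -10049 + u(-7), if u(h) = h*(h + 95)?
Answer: -10665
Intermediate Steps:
u(h) = h*(95 + h)
-10049 + u(-7) = -10049 - 7*(95 - 7) = -10049 - 7*88 = -10049 - 616 = -10665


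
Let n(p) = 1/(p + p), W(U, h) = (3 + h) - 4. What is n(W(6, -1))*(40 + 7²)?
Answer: -89/4 ≈ -22.250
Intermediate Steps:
W(U, h) = -1 + h
n(p) = 1/(2*p)
n(W(6, -1))*(40 + 7²) = (1/(2*(-1 - 1)))*(40 + 7²) = ((½)/(-2))*(40 + 49) = ((½)*(-½))*89 = -¼*89 = -89/4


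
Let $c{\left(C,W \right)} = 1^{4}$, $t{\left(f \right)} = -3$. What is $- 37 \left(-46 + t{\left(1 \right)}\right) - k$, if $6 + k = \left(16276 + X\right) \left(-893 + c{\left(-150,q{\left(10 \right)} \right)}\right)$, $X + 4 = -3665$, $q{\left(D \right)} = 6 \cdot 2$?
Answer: $11247263$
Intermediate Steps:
$q{\left(D \right)} = 12$
$c{\left(C,W \right)} = 1$
$X = -3669$ ($X = -4 - 3665 = -3669$)
$k = -11245450$ ($k = -6 + \left(16276 - 3669\right) \left(-893 + 1\right) = -6 + 12607 \left(-892\right) = -6 - 11245444 = -11245450$)
$- 37 \left(-46 + t{\left(1 \right)}\right) - k = - 37 \left(-46 - 3\right) - -11245450 = \left(-37\right) \left(-49\right) + 11245450 = 1813 + 11245450 = 11247263$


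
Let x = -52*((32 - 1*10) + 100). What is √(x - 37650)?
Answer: I*√43994 ≈ 209.75*I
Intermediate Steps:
x = -6344 (x = -52*((32 - 10) + 100) = -52*(22 + 100) = -52*122 = -6344)
√(x - 37650) = √(-6344 - 37650) = √(-43994) = I*√43994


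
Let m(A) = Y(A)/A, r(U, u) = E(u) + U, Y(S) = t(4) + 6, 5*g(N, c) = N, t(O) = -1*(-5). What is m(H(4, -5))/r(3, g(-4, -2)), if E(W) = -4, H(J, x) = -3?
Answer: 11/3 ≈ 3.6667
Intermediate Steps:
t(O) = 5
g(N, c) = N/5
Y(S) = 11 (Y(S) = 5 + 6 = 11)
r(U, u) = -4 + U
m(A) = 11/A
m(H(4, -5))/r(3, g(-4, -2)) = (11/(-3))/(-4 + 3) = (11*(-⅓))/(-1) = -11/3*(-1) = 11/3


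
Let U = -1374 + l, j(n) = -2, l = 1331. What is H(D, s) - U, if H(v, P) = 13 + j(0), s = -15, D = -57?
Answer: 54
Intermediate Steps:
H(v, P) = 11 (H(v, P) = 13 - 2 = 11)
U = -43 (U = -1374 + 1331 = -43)
H(D, s) - U = 11 - 1*(-43) = 11 + 43 = 54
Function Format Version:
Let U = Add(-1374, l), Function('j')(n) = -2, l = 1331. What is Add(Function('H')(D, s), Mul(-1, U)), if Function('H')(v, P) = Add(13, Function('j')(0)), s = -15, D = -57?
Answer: 54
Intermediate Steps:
Function('H')(v, P) = 11 (Function('H')(v, P) = Add(13, -2) = 11)
U = -43 (U = Add(-1374, 1331) = -43)
Add(Function('H')(D, s), Mul(-1, U)) = Add(11, Mul(-1, -43)) = Add(11, 43) = 54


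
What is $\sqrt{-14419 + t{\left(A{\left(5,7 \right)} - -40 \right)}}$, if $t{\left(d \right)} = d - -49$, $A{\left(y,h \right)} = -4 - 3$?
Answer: $9 i \sqrt{177} \approx 119.74 i$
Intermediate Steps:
$A{\left(y,h \right)} = -7$ ($A{\left(y,h \right)} = -4 - 3 = -7$)
$t{\left(d \right)} = 49 + d$ ($t{\left(d \right)} = d + 49 = 49 + d$)
$\sqrt{-14419 + t{\left(A{\left(5,7 \right)} - -40 \right)}} = \sqrt{-14419 + \left(49 - -33\right)} = \sqrt{-14419 + \left(49 + \left(-7 + 40\right)\right)} = \sqrt{-14419 + \left(49 + 33\right)} = \sqrt{-14419 + 82} = \sqrt{-14337} = 9 i \sqrt{177}$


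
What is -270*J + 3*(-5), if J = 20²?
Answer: -108015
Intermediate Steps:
J = 400
-270*J + 3*(-5) = -270*400 + 3*(-5) = -108000 - 15 = -108015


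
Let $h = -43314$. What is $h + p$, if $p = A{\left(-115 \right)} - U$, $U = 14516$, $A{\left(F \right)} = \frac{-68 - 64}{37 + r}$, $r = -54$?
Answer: $- \frac{982978}{17} \approx -57822.0$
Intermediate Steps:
$A{\left(F \right)} = \frac{132}{17}$ ($A{\left(F \right)} = \frac{-68 - 64}{37 - 54} = - \frac{132}{-17} = \left(-132\right) \left(- \frac{1}{17}\right) = \frac{132}{17}$)
$p = - \frac{246640}{17}$ ($p = \frac{132}{17} - 14516 = - \frac{246640}{17} \approx -14508.0$)
$h + p = -43314 - \frac{246640}{17} = - \frac{982978}{17}$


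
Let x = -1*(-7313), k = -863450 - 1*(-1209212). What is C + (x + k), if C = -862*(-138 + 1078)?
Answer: -457205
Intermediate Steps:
C = -810280 (C = -862*940 = -810280)
k = 345762 (k = -863450 + 1209212 = 345762)
x = 7313
C + (x + k) = -810280 + (7313 + 345762) = -810280 + 353075 = -457205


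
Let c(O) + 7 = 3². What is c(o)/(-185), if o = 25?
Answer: -2/185 ≈ -0.010811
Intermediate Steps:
c(O) = 2 (c(O) = -7 + 3² = -7 + 9 = 2)
c(o)/(-185) = 2/(-185) = 2*(-1/185) = -2/185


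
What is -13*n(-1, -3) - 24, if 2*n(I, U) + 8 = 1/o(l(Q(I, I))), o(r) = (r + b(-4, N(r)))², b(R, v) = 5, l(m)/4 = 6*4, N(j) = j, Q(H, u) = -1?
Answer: 571243/20402 ≈ 27.999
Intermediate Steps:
l(m) = 96 (l(m) = 4*(6*4) = 4*24 = 96)
o(r) = (5 + r)² (o(r) = (r + 5)² = (5 + r)²)
n(I, U) = -81607/20402 (n(I, U) = -4 + 1/(2*((5 + 96)²)) = -4 + 1/(2*(101²)) = -4 + (½)/10201 = -4 + (½)*(1/10201) = -4 + 1/20402 = -81607/20402)
-13*n(-1, -3) - 24 = -13*(-81607/20402) - 24 = 1060891/20402 - 24 = 571243/20402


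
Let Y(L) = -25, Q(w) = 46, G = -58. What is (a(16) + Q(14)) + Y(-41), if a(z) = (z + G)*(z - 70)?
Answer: 2289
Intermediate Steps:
a(z) = (-70 + z)*(-58 + z) (a(z) = (z - 58)*(z - 70) = (-58 + z)*(-70 + z) = (-70 + z)*(-58 + z))
(a(16) + Q(14)) + Y(-41) = ((4060 + 16² - 128*16) + 46) - 25 = ((4060 + 256 - 2048) + 46) - 25 = (2268 + 46) - 25 = 2314 - 25 = 2289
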